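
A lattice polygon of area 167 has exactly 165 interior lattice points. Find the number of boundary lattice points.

6

Pick's theorem gives A = I + B/2 − 1, so B = 2(A − I + 1) = 2(167 − 165 + 1) = 6.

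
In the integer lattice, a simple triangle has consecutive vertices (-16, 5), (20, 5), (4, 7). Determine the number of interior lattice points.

By the shoelace formula, twice the signed area is |((-16)·5 − 20·5) + (20·7 − 4·5) + (4·5 − (-16)·7)| = 72, so the area is 36.
The number of boundary lattice points is Σ gcd(|Δx|,|Δy|) = gcd(36,0) + gcd(16,2) + gcd(20,2) = 36+2+2 = 40.
Pick's theorem gives I = A − B/2 + 1 = 36 − 40/2 + 1 = 17.

17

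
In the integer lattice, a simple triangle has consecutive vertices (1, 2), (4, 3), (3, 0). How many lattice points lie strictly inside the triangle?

Using the shoelace formula, 2A = |(1·3 − 4·2) + (4·0 − 3·3) + (3·2 − 1·0)| = 8, so the area is 4.
The number of boundary lattice points is Σ gcd(|Δx|,|Δy|) = gcd(3,1) + gcd(1,3) + gcd(2,2) = 1+1+2 = 4.
Pick's theorem gives I = A − B/2 + 1 = 4 − 4/2 + 1 = 3.

3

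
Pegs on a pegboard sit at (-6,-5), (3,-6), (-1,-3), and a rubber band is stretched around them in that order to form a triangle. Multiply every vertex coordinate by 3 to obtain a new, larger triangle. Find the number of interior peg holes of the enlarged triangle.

The shoelace formula gives twice the area as |((-6)·(-6) − 3·(-5)) + (3·(-3) − (-1)·(-6)) + ((-1)·(-5) − (-6)·(-3))| = 23, so the area is 11.5.
Summing gcd(|Δx|,|Δy|) over the edges gives the boundary count: gcd(9,1) + gcd(4,3) + gcd(5,2) = 1+1+1 = 3.
Scaling by 3 multiplies the area by 3² = 9 (so the new area is 103.5) and multiplies the boundary lattice-point count by 3, giving 9.
By Pick's theorem, the interior count of the dilated polygon is 103.5 − 9/2 + 1 = 100.

100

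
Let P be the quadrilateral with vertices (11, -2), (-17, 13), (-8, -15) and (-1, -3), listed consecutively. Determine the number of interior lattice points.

255

The shoelace formula gives twice the area as |[11·13 − (-17)·(-2)] + [(-17)·(-15) − (-8)·13] + [(-8)·(-3) − (-1)·(-15)] + [(-1)·(-2) − 11·(-3)]| = 512, so the area is 256.
Along each edge there are gcd(|Δx|,|Δy|)+1 lattice points, so counting each shared vertex once the boundary has gcd(28,15) + gcd(9,28) + gcd(7,12) + gcd(12,1) = 1+1+1+1 = 4.
By Pick's theorem A = I + B/2 − 1, so I = 256 − 4/2 + 1 = 255.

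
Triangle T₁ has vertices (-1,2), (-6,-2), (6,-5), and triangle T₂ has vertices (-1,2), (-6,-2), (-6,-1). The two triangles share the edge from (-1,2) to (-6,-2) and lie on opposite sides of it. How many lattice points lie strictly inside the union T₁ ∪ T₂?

The union is the simple quadrilateral with vertices (-1,2), (6,-5), (-6,-2), (-6,-1) in order.
The shoelace formula gives twice the area as |[(-1)·(-5) − 6·2] + [6·(-2) − (-6)·(-5)] + [(-6)·(-1) − (-6)·(-2)] + [(-6)·2 − (-1)·(-1)]| = 68, so the area is 34.
Summing gcd(|Δx|,|Δy|) over the edges gives the boundary count: gcd(7,7) + gcd(12,3) + gcd(0,1) + gcd(5,3) = 7+3+1+1 = 12.
By Pick's theorem I = A − B/2 + 1 = 34 − 12/2 + 1 = 29.

29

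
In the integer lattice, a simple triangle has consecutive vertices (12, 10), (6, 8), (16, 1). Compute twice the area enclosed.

Using the shoelace formula, 2A = |[12·8 − 6·10] + [6·1 − 16·8] + [16·10 − 12·1]| = 62, so the area is 31.

62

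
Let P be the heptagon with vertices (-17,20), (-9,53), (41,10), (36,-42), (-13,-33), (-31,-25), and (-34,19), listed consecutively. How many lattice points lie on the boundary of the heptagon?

8

The number of boundary lattice points is Σ gcd(|Δx|,|Δy|) = gcd(8,33) + gcd(50,43) + gcd(5,52) + gcd(49,9) + gcd(18,8) + gcd(3,44) + gcd(17,1) = 1+1+1+1+2+1+1 = 8.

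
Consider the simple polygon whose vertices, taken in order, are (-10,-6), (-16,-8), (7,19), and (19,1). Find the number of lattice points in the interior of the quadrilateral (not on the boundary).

357

Using the shoelace formula, 2A = |((-10)·(-8) − (-16)·(-6)) + ((-16)·19 − 7·(-8)) + (7·1 − 19·19) + (19·(-6) − (-10)·1)| = 722, so the area is 361.
Along each edge there are gcd(|Δx|,|Δy|)+1 lattice points, so counting each shared vertex once the boundary has gcd(6,2) + gcd(23,27) + gcd(12,18) + gcd(29,7) = 2+1+6+1 = 10.
By Pick's theorem A = I + B/2 − 1, so I = 361 − 10/2 + 1 = 357.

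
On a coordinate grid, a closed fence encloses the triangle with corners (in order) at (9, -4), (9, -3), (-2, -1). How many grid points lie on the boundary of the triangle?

Summing gcd(|Δx|,|Δy|) over the edges gives the boundary count: gcd(0,1) + gcd(11,2) + gcd(11,3) = 1+1+1 = 3.

3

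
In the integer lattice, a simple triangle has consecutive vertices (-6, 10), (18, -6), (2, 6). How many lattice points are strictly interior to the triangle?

Using the shoelace formula, 2A = |[(-6)·(-6) − 18·10] + [18·6 − 2·(-6)] + [2·10 − (-6)·6]| = 32, so the area is 16.
Along each edge there are gcd(|Δx|,|Δy|)+1 lattice points, so counting each shared vertex once the boundary has gcd(24,16) + gcd(16,12) + gcd(8,4) = 8+4+4 = 16.
Pick's theorem gives I = A − B/2 + 1 = 16 − 16/2 + 1 = 9.

9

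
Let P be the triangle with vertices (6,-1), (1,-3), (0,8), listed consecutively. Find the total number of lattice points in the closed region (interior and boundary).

32

By the shoelace formula, twice the signed area is |[6·(-3) − 1·(-1)] + [1·8 − 0·(-3)] + [0·(-1) − 6·8]| = 57, so the area is 28.5.
The number of boundary lattice points is Σ gcd(|Δx|,|Δy|) = gcd(5,2) + gcd(1,11) + gcd(6,9) = 1+1+3 = 5.
Pick's theorem gives I = A − B/2 + 1 = 28.5 − 5/2 + 1 = 27, so the closed region contains I + B = 27 + 5 = 32 lattice points.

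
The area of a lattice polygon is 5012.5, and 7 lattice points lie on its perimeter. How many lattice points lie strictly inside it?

Pick's theorem A = I + B/2 − 1 rearranges to I = A − B/2 + 1 = 5012.5 − 7/2 + 1 = 5010.

5010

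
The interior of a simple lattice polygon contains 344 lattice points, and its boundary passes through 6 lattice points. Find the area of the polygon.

By Pick's theorem, A = I + B/2 − 1 = 344 + 6/2 − 1 = 346.

346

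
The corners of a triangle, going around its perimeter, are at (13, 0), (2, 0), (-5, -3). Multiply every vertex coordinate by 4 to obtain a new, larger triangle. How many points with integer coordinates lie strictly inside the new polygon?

Using the shoelace formula, 2A = |(13·0 − 2·0) + (2·(-3) − (-5)·0) + ((-5)·0 − 13·(-3))| = 33, so the area is 16.5.
Summing gcd(|Δx|,|Δy|) over the edges gives the boundary count: gcd(11,0) + gcd(7,3) + gcd(18,3) = 11+1+3 = 15.
Scaling by 4 multiplies the area by 4² = 16 (so the new area is 264) and multiplies the boundary lattice-point count by 4, giving 60.
By Pick's theorem, the interior count of the dilated polygon is 264 − 60/2 + 1 = 235.

235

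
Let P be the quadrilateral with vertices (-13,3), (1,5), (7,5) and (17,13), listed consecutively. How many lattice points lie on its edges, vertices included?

20

The number of boundary lattice points is Σ gcd(|Δx|,|Δy|) = gcd(14,2) + gcd(6,0) + gcd(10,8) + gcd(30,10) = 2+6+2+10 = 20.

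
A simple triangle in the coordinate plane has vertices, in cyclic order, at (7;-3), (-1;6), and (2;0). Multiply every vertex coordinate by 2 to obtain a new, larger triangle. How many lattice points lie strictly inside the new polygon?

The shoelace formula gives twice the area as |(7·6 − (-1)·(-3)) + ((-1)·0 − 2·6) + (2·(-3) − 7·0)| = 21, so the area is 10.5.
The number of boundary lattice points is Σ gcd(|Δx|,|Δy|) = gcd(8,9) + gcd(3,6) + gcd(5,3) = 1+3+1 = 5.
Scaling by 2 multiplies the area by 2² = 4 (so the new area is 42) and multiplies the boundary lattice-point count by 2, giving 10.
By Pick's theorem, the interior count of the dilated polygon is 42 − 10/2 + 1 = 38.

38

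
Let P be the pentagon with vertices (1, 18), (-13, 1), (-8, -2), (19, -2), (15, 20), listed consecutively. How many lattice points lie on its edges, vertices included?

33

The number of boundary lattice points is Σ gcd(|Δx|,|Δy|) = gcd(14,17) + gcd(5,3) + gcd(27,0) + gcd(4,22) + gcd(14,2) = 1+1+27+2+2 = 33.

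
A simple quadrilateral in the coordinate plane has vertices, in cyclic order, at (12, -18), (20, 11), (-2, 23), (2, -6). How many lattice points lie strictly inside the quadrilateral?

486

Using the shoelace formula, 2A = |[12·11 − 20·(-18)] + [20·23 − (-2)·11] + [(-2)·(-6) − 2·23] + [2·(-18) − 12·(-6)]| = 976, so the area is 488.
Along each edge there are gcd(|Δx|,|Δy|)+1 lattice points, so counting each shared vertex once the boundary has gcd(8,29) + gcd(22,12) + gcd(4,29) + gcd(10,12) = 1+2+1+2 = 6.
Pick's theorem gives I = A − B/2 + 1 = 488 − 6/2 + 1 = 486.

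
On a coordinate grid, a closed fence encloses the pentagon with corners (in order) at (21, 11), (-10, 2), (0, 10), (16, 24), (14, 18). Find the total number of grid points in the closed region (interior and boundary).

The shoelace formula gives twice the area as |(21·2 − (-10)·11) + ((-10)·10 − 0·2) + (0·24 − 16·10) + (16·18 − 14·24) + (14·11 − 21·18)| = 380, so the area is 190.
Along each edge there are gcd(|Δx|,|Δy|)+1 lattice points, so counting each shared vertex once the boundary has gcd(31,9) + gcd(10,8) + gcd(16,14) + gcd(2,6) + gcd(7,7) = 1+2+2+2+7 = 14.
Pick's theorem gives I = A − B/2 + 1 = 190 − 14/2 + 1 = 184, so the closed region contains I + B = 184 + 14 = 198 lattice points.

198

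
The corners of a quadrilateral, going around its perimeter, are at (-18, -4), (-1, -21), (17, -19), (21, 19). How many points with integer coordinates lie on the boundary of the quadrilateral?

Along each edge there are gcd(|Δx|,|Δy|)+1 lattice points, so counting each shared vertex once the boundary has gcd(17,17) + gcd(18,2) + gcd(4,38) + gcd(39,23) = 17+2+2+1 = 22.

22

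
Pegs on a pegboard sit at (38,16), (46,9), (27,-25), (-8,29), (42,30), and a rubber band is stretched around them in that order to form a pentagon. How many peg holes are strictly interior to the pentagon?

1563

Using the shoelace formula, 2A = |(38·9 − 46·16) + (46·(-25) − 27·9) + (27·29 − (-8)·(-25)) + ((-8)·30 − 42·29) + (42·16 − 38·30)| = 3130, so the area is 1565.
Summing gcd(|Δx|,|Δy|) over the edges gives the boundary count: gcd(8,7) + gcd(19,34) + gcd(35,54) + gcd(50,1) + gcd(4,14) = 1+1+1+1+2 = 6.
Pick's theorem gives I = A − B/2 + 1 = 1565 − 6/2 + 1 = 1563.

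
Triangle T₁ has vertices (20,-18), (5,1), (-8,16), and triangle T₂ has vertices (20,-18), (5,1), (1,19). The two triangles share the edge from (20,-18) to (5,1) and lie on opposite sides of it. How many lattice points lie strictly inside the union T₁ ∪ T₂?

106

The union is the simple quadrilateral with vertices (20,-18), (-8,16), (5,1), (1,19) in order.
Using the shoelace formula, 2A = |[20·16 − (-8)·(-18)] + [(-8)·1 − 5·16] + [5·19 − 1·1] + [1·(-18) − 20·19]| = 216, so the area is 108.
Along each edge there are gcd(|Δx|,|Δy|)+1 lattice points, so counting each shared vertex once the boundary has gcd(28,34) + gcd(13,15) + gcd(4,18) + gcd(19,37) = 2+1+2+1 = 6.
By Pick's theorem I = A − B/2 + 1 = 108 − 6/2 + 1 = 106.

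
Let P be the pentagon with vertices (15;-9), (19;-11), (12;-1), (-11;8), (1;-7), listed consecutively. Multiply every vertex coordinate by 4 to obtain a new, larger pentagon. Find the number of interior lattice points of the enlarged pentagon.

Using the shoelace formula, 2A = |(15·(-11) − 19·(-9)) + (19·(-1) − 12·(-11)) + (12·8 − (-11)·(-1)) + ((-11)·(-7) − 1·8) + (1·(-9) − 15·(-7))| = 369, so the area is 184.5.
The number of boundary lattice points is Σ gcd(|Δx|,|Δy|) = gcd(4,2) + gcd(7,10) + gcd(23,9) + gcd(12,15) + gcd(14,2) = 2+1+1+3+2 = 9.
Scaling by 4 multiplies the area by 4² = 16 (so the new area is 2952) and multiplies the boundary lattice-point count by 4, giving 36.
By Pick's theorem, the interior count of the dilated polygon is 2952 − 36/2 + 1 = 2935.

2935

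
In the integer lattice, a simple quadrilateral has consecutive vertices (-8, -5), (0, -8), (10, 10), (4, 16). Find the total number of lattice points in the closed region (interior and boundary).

The shoelace formula gives twice the area as |[(-8)·(-8) − 0·(-5)] + [0·10 − 10·(-8)] + [10·16 − 4·10] + [4·(-5) − (-8)·16]| = 372, so the area is 186.
Summing gcd(|Δx|,|Δy|) over the edges gives the boundary count: gcd(8,3) + gcd(10,18) + gcd(6,6) + gcd(12,21) = 1+2+6+3 = 12.
Pick's theorem gives I = A − B/2 + 1 = 186 − 12/2 + 1 = 181, so the closed region contains I + B = 181 + 12 = 193 lattice points.

193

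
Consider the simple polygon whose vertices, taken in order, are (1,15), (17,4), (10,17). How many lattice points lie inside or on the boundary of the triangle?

68

Using the shoelace formula, 2A = |[1·4 − 17·15] + [17·17 − 10·4] + [10·15 − 1·17]| = 131, so the area is 131/2.
Along each edge there are gcd(|Δx|,|Δy|)+1 lattice points, so counting each shared vertex once the boundary has gcd(16,11) + gcd(7,13) + gcd(9,2) = 1+1+1 = 3.
Pick's theorem gives I = A − B/2 + 1 = 131/2 − 3/2 + 1 = 65, so the closed region contains I + B = 65 + 3 = 68 lattice points.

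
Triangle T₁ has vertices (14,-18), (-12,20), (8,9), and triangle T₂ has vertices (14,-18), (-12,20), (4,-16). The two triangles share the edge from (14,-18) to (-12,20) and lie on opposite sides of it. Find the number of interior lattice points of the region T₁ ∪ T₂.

397

The union is the simple quadrilateral with vertices (14,-18), (8,9), (-12,20), (4,-16) in order.
Using the shoelace formula, 2A = |(14·9 − 8·(-18)) + (8·20 − (-12)·9) + ((-12)·(-16) − 4·20) + (4·(-18) − 14·(-16))| = 802, so the area is 401.
Along each edge there are gcd(|Δx|,|Δy|)+1 lattice points, so counting each shared vertex once the boundary has gcd(6,27) + gcd(20,11) + gcd(16,36) + gcd(10,2) = 3+1+4+2 = 10.
By Pick's theorem I = A − B/2 + 1 = 401 − 10/2 + 1 = 397.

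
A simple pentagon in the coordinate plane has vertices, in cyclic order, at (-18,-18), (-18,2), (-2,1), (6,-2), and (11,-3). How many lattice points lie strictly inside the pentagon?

301

Using the shoelace formula, 2A = |[(-18)·2 − (-18)·(-18)] + [(-18)·1 − (-2)·2] + [(-2)·(-2) − 6·1] + [6·(-3) − 11·(-2)] + [11·(-18) − (-18)·(-3)]| = 624, so the area is 312.
Summing gcd(|Δx|,|Δy|) over the edges gives the boundary count: gcd(0,20) + gcd(16,1) + gcd(8,3) + gcd(5,1) + gcd(29,15) = 20+1+1+1+1 = 24.
By Pick's theorem A = I + B/2 − 1, so I = 312 − 24/2 + 1 = 301.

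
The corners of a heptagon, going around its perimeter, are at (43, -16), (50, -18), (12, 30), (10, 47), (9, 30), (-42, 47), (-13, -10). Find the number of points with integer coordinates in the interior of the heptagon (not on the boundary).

2606

Using the shoelace formula, 2A = |[43·(-18) − 50·(-16)] + [50·30 − 12·(-18)] + [12·47 − 10·30] + [10·30 − 9·47] + [9·47 − (-42)·30] + [(-42)·(-10) − (-13)·47] + [(-13)·(-16) − 43·(-10)]| = 5235, so the area is 2617.5.
Summing gcd(|Δx|,|Δy|) over the edges gives the boundary count: gcd(7,2) + gcd(38,48) + gcd(2,17) + gcd(1,17) + gcd(51,17) + gcd(29,57) + gcd(56,6) = 1+2+1+1+17+1+2 = 25.
By Pick's theorem A = I + B/2 − 1, so I = 2617.5 − 25/2 + 1 = 2606.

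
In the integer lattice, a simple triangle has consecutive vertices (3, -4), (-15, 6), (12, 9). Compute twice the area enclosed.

The shoelace formula gives twice the area as |(3·6 − (-15)·(-4)) + ((-15)·9 − 12·6) + (12·(-4) − 3·9)| = 324, so the area is 162.

324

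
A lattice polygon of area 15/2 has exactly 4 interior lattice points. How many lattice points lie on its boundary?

Pick's theorem gives A = I + B/2 − 1, so B = 2(A − I + 1) = 2(15/2 − 4 + 1) = 9.

9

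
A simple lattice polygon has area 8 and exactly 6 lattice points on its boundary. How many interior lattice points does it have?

From Pick's theorem, I = A − B/2 + 1 = 8 − 6/2 + 1 = 6.

6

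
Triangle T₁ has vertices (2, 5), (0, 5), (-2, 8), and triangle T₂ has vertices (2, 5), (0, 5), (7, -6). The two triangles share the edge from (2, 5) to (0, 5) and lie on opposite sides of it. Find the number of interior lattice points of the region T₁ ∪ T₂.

13

The union is the simple quadrilateral with vertices (2, 5), (-2, 8), (0, 5), (7, -6) in order.
The shoelace formula gives twice the area as |(2·8 − (-2)·5) + ((-2)·5 − 0·8) + (0·(-6) − 7·5) + (7·5 − 2·(-6))| = 28, so the area is 14.
Along each edge there are gcd(|Δx|,|Δy|)+1 lattice points, so counting each shared vertex once the boundary has gcd(4,3) + gcd(2,3) + gcd(7,11) + gcd(5,11) = 1+1+1+1 = 4.
By Pick's theorem I = A − B/2 + 1 = 14 − 4/2 + 1 = 13.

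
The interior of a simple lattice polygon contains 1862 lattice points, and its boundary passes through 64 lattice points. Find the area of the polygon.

Pick's theorem states A = I + B/2 − 1, so A = 1862 + 64/2 − 1 = 1893.

1893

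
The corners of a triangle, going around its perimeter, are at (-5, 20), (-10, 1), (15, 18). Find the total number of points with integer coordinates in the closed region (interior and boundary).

198

By the shoelace formula, twice the signed area is |((-5)·1 − (-10)·20) + ((-10)·18 − 15·1) + (15·20 − (-5)·18)| = 390, so the area is 195.
The number of boundary lattice points is Σ gcd(|Δx|,|Δy|) = gcd(5,19) + gcd(25,17) + gcd(20,2) = 1+1+2 = 4.
Pick's theorem gives I = A − B/2 + 1 = 195 − 4/2 + 1 = 194, so the closed region contains I + B = 194 + 4 = 198 lattice points.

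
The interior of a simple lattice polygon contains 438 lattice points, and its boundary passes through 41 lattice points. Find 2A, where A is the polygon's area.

915

Pick's theorem states A = I + B/2 − 1, so A = 438 + 41/2 − 1 = 915/2.
Hence 2A = 915.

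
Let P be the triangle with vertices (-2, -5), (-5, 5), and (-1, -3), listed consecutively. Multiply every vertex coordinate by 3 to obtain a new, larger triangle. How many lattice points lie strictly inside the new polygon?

Using the shoelace formula, 2A = |[(-2)·5 − (-5)·(-5)] + [(-5)·(-3) − (-1)·5] + [(-1)·(-5) − (-2)·(-3)]| = 16, so the area is 8.
Along each edge there are gcd(|Δx|,|Δy|)+1 lattice points, so counting each shared vertex once the boundary has gcd(3,10) + gcd(4,8) + gcd(1,2) = 1+4+1 = 6.
Scaling by 3 multiplies the area by 3² = 9 (so the new area is 72) and multiplies the boundary lattice-point count by 3, giving 18.
By Pick's theorem, the interior count of the dilated polygon is 72 − 18/2 + 1 = 64.

64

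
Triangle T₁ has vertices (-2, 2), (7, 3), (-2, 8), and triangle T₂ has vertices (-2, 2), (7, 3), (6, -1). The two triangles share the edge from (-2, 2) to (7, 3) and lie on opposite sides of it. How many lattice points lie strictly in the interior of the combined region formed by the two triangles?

41

The union is the simple quadrilateral with vertices (-2, 2), (-2, 8), (7, 3), (6, -1) in order.
By the shoelace formula, twice the signed area is |((-2)·8 − (-2)·2) + ((-2)·3 − 7·8) + (7·(-1) − 6·3) + (6·2 − (-2)·(-1))| = 89, so the area is 44.5.
Summing gcd(|Δx|,|Δy|) over the edges gives the boundary count: gcd(0,6) + gcd(9,5) + gcd(1,4) + gcd(8,3) = 6+1+1+1 = 9.
By Pick's theorem I = A − B/2 + 1 = 44.5 − 9/2 + 1 = 41.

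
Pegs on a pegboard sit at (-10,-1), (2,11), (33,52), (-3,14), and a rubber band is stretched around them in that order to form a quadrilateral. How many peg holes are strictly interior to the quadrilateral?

190

By the shoelace formula, twice the signed area is |((-10)·11 − 2·(-1)) + (2·52 − 33·11) + (33·14 − (-3)·52) + ((-3)·(-1) − (-10)·14)| = 394, so the area is 197.
Summing gcd(|Δx|,|Δy|) over the edges gives the boundary count: gcd(12,12) + gcd(31,41) + gcd(36,38) + gcd(7,15) = 12+1+2+1 = 16.
Pick's theorem gives I = A − B/2 + 1 = 197 − 16/2 + 1 = 190.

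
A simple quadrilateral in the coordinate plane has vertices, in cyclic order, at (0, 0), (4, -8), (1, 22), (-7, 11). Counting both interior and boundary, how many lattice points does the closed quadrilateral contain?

Using the shoelace formula, 2A = |[0·(-8) − 4·0] + [4·22 − 1·(-8)] + [1·11 − (-7)·22] + [(-7)·0 − 0·11]| = 261, so the area is 130.5.
The number of boundary lattice points is Σ gcd(|Δx|,|Δy|) = gcd(4,8) + gcd(3,30) + gcd(8,11) + gcd(7,11) = 4+3+1+1 = 9.
Pick's theorem gives I = A − B/2 + 1 = 130.5 − 9/2 + 1 = 127, so the closed region contains I + B = 127 + 9 = 136 lattice points.

136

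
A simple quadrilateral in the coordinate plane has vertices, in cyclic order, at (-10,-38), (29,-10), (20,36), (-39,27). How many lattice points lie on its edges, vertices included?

Along each edge there are gcd(|Δx|,|Δy|)+1 lattice points, so counting each shared vertex once the boundary has gcd(39,28) + gcd(9,46) + gcd(59,9) + gcd(29,65) = 1+1+1+1 = 4.

4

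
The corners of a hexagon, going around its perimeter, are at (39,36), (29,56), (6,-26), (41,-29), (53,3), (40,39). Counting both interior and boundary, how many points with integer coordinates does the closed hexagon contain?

By the shoelace formula, twice the signed area is |(39·56 − 29·36) + (29·(-26) − 6·56) + (6·(-29) − 41·(-26)) + (41·3 − 53·(-29)) + (53·39 − 40·3) + (40·36 − 39·39)| = 4468, so the area is 2234.
Summing gcd(|Δx|,|Δy|) over the edges gives the boundary count: gcd(10,20) + gcd(23,82) + gcd(35,3) + gcd(12,32) + gcd(13,36) + gcd(1,3) = 10+1+1+4+1+1 = 18.
Pick's theorem gives I = A − B/2 + 1 = 2234 − 18/2 + 1 = 2226, so the closed region contains I + B = 2226 + 18 = 2244 lattice points.

2244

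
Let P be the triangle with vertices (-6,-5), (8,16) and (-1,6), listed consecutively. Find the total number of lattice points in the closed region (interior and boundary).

The shoelace formula gives twice the area as |((-6)·16 − 8·(-5)) + (8·6 − (-1)·16) + ((-1)·(-5) − (-6)·6)| = 49, so the area is 49/2.
Summing gcd(|Δx|,|Δy|) over the edges gives the boundary count: gcd(14,21) + gcd(9,10) + gcd(5,11) = 7+1+1 = 9.
Pick's theorem gives I = A − B/2 + 1 = 49/2 − 9/2 + 1 = 21, so the closed region contains I + B = 21 + 9 = 30 lattice points.

30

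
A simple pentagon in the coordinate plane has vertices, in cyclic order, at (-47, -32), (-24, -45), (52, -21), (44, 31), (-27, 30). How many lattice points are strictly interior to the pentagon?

The shoelace formula gives twice the area as |[(-47)·(-45) − (-24)·(-32)] + [(-24)·(-21) − 52·(-45)] + [52·31 − 44·(-21)] + [44·30 − (-27)·31] + [(-27)·(-32) − (-47)·30]| = 11158, so the area is 5579.
Summing gcd(|Δx|,|Δy|) over the edges gives the boundary count: gcd(23,13) + gcd(76,24) + gcd(8,52) + gcd(71,1) + gcd(20,62) = 1+4+4+1+2 = 12.
Pick's theorem gives I = A − B/2 + 1 = 5579 − 12/2 + 1 = 5574.

5574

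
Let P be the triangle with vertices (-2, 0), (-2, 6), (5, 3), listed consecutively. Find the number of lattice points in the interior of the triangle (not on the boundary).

The shoelace formula gives twice the area as |[(-2)·6 − (-2)·0] + [(-2)·3 − 5·6] + [5·0 − (-2)·3]| = 42, so the area is 21.
Summing gcd(|Δx|,|Δy|) over the edges gives the boundary count: gcd(0,6) + gcd(7,3) + gcd(7,3) = 6+1+1 = 8.
Pick's theorem gives I = A − B/2 + 1 = 21 − 8/2 + 1 = 18.

18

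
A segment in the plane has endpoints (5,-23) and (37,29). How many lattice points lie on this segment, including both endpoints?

5

The number of lattice points on a segment between lattice points is gcd(|Δx|,|Δy|) + 1 = gcd(32,52) + 1 = 4 + 1 = 5.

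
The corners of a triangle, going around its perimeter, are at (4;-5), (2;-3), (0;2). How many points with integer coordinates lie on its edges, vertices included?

4

The number of boundary lattice points is Σ gcd(|Δx|,|Δy|) = gcd(2,2) + gcd(2,5) + gcd(4,7) = 2+1+1 = 4.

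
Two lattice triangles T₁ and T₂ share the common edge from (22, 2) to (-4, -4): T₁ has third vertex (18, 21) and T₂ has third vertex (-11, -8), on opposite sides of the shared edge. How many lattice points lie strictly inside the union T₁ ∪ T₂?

The union is the simple quadrilateral with vertices (22, 2), (18, 21), (-4, -4), (-11, -8) in order.
By the shoelace formula, twice the signed area is |(22·21 − 18·2) + (18·(-4) − (-4)·21) + ((-4)·(-8) − (-11)·(-4)) + ((-11)·2 − 22·(-8))| = 580, so the area is 290.
Summing gcd(|Δx|,|Δy|) over the edges gives the boundary count: gcd(4,19) + gcd(22,25) + gcd(7,4) + gcd(33,10) = 1+1+1+1 = 4.
By Pick's theorem I = A − B/2 + 1 = 290 − 4/2 + 1 = 289.

289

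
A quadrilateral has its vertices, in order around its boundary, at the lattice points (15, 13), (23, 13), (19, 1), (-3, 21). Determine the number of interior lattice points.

133

The shoelace formula gives twice the area as |(15·13 − 23·13) + (23·1 − 19·13) + (19·21 − (-3)·1) + ((-3)·13 − 15·21)| = 280, so the area is 140.
Along each edge there are gcd(|Δx|,|Δy|)+1 lattice points, so counting each shared vertex once the boundary has gcd(8,0) + gcd(4,12) + gcd(22,20) + gcd(18,8) = 8+4+2+2 = 16.
Pick's theorem gives I = A − B/2 + 1 = 140 − 16/2 + 1 = 133.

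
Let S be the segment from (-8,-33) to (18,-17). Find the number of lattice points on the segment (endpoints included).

The number of lattice points on a segment between lattice points is gcd(|Δx|,|Δy|) + 1 = gcd(26,16) + 1 = 2 + 1 = 3.

3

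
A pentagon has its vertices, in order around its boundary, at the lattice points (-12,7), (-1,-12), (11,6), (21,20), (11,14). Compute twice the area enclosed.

690

Using the shoelace formula, 2A = |[(-12)·(-12) − (-1)·7] + [(-1)·6 − 11·(-12)] + [11·20 − 21·6] + [21·14 − 11·20] + [11·7 − (-12)·14]| = 690, so the area is 345.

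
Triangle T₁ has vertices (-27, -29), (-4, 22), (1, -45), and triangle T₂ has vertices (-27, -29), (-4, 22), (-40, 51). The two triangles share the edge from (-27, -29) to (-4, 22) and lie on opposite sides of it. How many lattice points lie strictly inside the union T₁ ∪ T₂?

2147

The union is the simple quadrilateral with vertices (-27, -29), (1, -45), (-4, 22), (-40, 51) in order.
Using the shoelace formula, 2A = |[(-27)·(-45) − 1·(-29)] + [1·22 − (-4)·(-45)] + [(-4)·51 − (-40)·22] + [(-40)·(-29) − (-27)·51]| = 4299, so the area is 4299/2.
Along each edge there are gcd(|Δx|,|Δy|)+1 lattice points, so counting each shared vertex once the boundary has gcd(28,16) + gcd(5,67) + gcd(36,29) + gcd(13,80) = 4+1+1+1 = 7.
By Pick's theorem I = A − B/2 + 1 = 4299/2 − 7/2 + 1 = 2147.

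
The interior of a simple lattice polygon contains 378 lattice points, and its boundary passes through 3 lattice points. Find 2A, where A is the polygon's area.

By Pick's theorem, A = I + B/2 − 1 = 378 + 3/2 − 1 = 757/2.
Hence 2A = 757.

757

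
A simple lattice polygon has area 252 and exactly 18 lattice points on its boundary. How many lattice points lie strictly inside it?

244

Pick's theorem A = I + B/2 − 1 rearranges to I = A − B/2 + 1 = 252 − 18/2 + 1 = 244.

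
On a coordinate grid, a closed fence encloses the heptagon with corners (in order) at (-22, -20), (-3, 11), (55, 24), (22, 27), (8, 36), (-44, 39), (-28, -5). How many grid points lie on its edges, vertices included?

14

Summing gcd(|Δx|,|Δy|) over the edges gives the boundary count: gcd(19,31) + gcd(58,13) + gcd(33,3) + gcd(14,9) + gcd(52,3) + gcd(16,44) + gcd(6,15) = 1+1+3+1+1+4+3 = 14.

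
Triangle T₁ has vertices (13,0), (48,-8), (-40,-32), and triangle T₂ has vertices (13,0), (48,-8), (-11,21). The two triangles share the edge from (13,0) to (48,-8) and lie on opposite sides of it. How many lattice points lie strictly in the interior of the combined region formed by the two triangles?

1038

The union is the simple quadrilateral with vertices (13,0), (-40,-32), (48,-8), (-11,21) in order.
The shoelace formula gives twice the area as |[13·(-32) − (-40)·0] + [(-40)·(-8) − 48·(-32)] + [48·21 − (-11)·(-8)] + [(-11)·0 − 13·21]| = 2087, so the area is 2087/2.
The number of boundary lattice points is Σ gcd(|Δx|,|Δy|) = gcd(53,32) + gcd(88,24) + gcd(59,29) + gcd(24,21) = 1+8+1+3 = 13.
By Pick's theorem I = A − B/2 + 1 = 2087/2 − 13/2 + 1 = 1038.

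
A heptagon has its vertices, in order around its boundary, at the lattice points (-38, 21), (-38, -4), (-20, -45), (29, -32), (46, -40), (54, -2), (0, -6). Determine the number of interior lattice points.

The shoelace formula gives twice the area as |[(-38)·(-4) − (-38)·21] + [(-38)·(-45) − (-20)·(-4)] + [(-20)·(-32) − 29·(-45)] + [29·(-40) − 46·(-32)] + [46·(-2) − 54·(-40)] + [54·(-6) − 0·(-2)] + [0·21 − (-38)·(-6)]| = 6353, so the area is 3176.5.
The number of boundary lattice points is Σ gcd(|Δx|,|Δy|) = gcd(0,25) + gcd(18,41) + gcd(49,13) + gcd(17,8) + gcd(8,38) + gcd(54,4) + gcd(38,27) = 25+1+1+1+2+2+1 = 33.
By Pick's theorem A = I + B/2 − 1, so I = 3176.5 − 33/2 + 1 = 3161.

3161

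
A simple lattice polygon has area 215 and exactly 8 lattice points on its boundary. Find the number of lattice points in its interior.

212

From Pick's theorem, I = A − B/2 + 1 = 215 − 8/2 + 1 = 212.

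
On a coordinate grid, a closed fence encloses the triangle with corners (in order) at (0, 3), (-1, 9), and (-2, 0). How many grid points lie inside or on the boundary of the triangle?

The shoelace formula gives twice the area as |(0·9 − (-1)·3) + ((-1)·0 − (-2)·9) + ((-2)·3 − 0·0)| = 15, so the area is 7.5.
The number of boundary lattice points is Σ gcd(|Δx|,|Δy|) = gcd(1,6) + gcd(1,9) + gcd(2,3) = 1+1+1 = 3.
Pick's theorem gives I = A − B/2 + 1 = 7.5 − 3/2 + 1 = 7, so the closed region contains I + B = 7 + 3 = 10 lattice points.

10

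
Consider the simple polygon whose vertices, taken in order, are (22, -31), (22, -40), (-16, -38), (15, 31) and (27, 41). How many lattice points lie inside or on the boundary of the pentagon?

1789

By the shoelace formula, twice the signed area is |(22·(-40) − 22·(-31)) + (22·(-38) − (-16)·(-40)) + ((-16)·31 − 15·(-38)) + (15·41 − 27·31) + (27·(-31) − 22·41)| = 3561, so the area is 3561/2.
Summing gcd(|Δx|,|Δy|) over the edges gives the boundary count: gcd(0,9) + gcd(38,2) + gcd(31,69) + gcd(12,10) + gcd(5,72) = 9+2+1+2+1 = 15.
Pick's theorem gives I = A − B/2 + 1 = 3561/2 − 15/2 + 1 = 1774, so the closed region contains I + B = 1774 + 15 = 1789 lattice points.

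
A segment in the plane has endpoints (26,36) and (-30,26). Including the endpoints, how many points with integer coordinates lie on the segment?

The number of lattice points on a segment between lattice points is gcd(|Δx|,|Δy|) + 1 = gcd(56,10) + 1 = 2 + 1 = 3.

3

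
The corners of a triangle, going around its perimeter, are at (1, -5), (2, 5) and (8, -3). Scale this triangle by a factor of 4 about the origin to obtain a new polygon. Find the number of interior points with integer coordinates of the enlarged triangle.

537

Using the shoelace formula, 2A = |(1·5 − 2·(-5)) + (2·(-3) − 8·5) + (8·(-5) − 1·(-3))| = 68, so the area is 34.
Summing gcd(|Δx|,|Δy|) over the edges gives the boundary count: gcd(1,10) + gcd(6,8) + gcd(7,2) = 1+2+1 = 4.
Scaling by 4 multiplies the area by 4² = 16 (so the new area is 544) and multiplies the boundary lattice-point count by 4, giving 16.
By Pick's theorem, the interior count of the dilated polygon is 544 − 16/2 + 1 = 537.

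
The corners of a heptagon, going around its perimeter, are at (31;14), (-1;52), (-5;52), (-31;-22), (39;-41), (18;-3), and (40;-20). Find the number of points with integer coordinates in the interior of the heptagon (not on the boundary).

3618

Using the shoelace formula, 2A = |[31·52 − (-1)·14] + [(-1)·52 − (-5)·52] + [(-5)·(-22) − (-31)·52] + [(-31)·(-41) − 39·(-22)] + [39·(-3) − 18·(-41)] + [18·(-20) − 40·(-3)] + [40·14 − 31·(-20)]| = 7246, so the area is 3623.
Summing gcd(|Δx|,|Δy|) over the edges gives the boundary count: gcd(32,38) + gcd(4,0) + gcd(26,74) + gcd(70,19) + gcd(21,38) + gcd(22,17) + gcd(9,34) = 2+4+2+1+1+1+1 = 12.
Pick's theorem gives I = A − B/2 + 1 = 3623 − 12/2 + 1 = 3618.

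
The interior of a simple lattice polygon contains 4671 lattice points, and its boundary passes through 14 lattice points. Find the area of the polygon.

Pick's theorem states A = I + B/2 − 1, so A = 4671 + 14/2 − 1 = 4677.

4677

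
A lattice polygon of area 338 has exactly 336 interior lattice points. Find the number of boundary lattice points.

Pick's theorem gives A = I + B/2 − 1, so B = 2(A − I + 1) = 2(338 − 336 + 1) = 6.

6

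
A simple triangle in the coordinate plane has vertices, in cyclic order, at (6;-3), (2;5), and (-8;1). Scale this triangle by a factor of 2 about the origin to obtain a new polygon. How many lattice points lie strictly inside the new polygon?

By the shoelace formula, twice the signed area is |[6·5 − 2·(-3)] + [2·1 − (-8)·5] + [(-8)·(-3) − 6·1]| = 96, so the area is 48.
The number of boundary lattice points is Σ gcd(|Δx|,|Δy|) = gcd(4,8) + gcd(10,4) + gcd(14,4) = 4+2+2 = 8.
Scaling by 2 multiplies the area by 2² = 4 (so the new area is 192) and multiplies the boundary lattice-point count by 2, giving 16.
By Pick's theorem, the interior count of the dilated polygon is 192 − 16/2 + 1 = 185.

185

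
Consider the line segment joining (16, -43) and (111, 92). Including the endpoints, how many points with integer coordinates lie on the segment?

6

The number of lattice points on a segment between lattice points is gcd(|Δx|,|Δy|) + 1 = gcd(95,135) + 1 = 5 + 1 = 6.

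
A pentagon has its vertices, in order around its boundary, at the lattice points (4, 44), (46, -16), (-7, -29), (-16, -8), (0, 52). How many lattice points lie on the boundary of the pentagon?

The number of boundary lattice points is Σ gcd(|Δx|,|Δy|) = gcd(42,60) + gcd(53,13) + gcd(9,21) + gcd(16,60) + gcd(4,8) = 6+1+3+4+4 = 18.

18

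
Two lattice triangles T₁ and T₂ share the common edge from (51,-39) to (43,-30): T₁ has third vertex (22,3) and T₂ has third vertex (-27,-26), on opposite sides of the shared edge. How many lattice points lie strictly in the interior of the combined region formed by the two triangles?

The union is the simple quadrilateral with vertices (51,-39), (22,3), (43,-30), (-27,-26) in order.
The shoelace formula gives twice the area as |[51·3 − 22·(-39)] + [22·(-30) − 43·3] + [43·(-26) − (-27)·(-30)] + [(-27)·(-39) − 51·(-26)]| = 673, so the area is 673/2.
The number of boundary lattice points is Σ gcd(|Δx|,|Δy|) = gcd(29,42) + gcd(21,33) + gcd(70,4) + gcd(78,13) = 1+3+2+13 = 19.
By Pick's theorem I = A − B/2 + 1 = 673/2 − 19/2 + 1 = 328.

328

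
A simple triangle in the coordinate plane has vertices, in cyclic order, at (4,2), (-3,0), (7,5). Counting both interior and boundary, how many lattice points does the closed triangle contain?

13

The shoelace formula gives twice the area as |(4·0 − (-3)·2) + ((-3)·5 − 7·0) + (7·2 − 4·5)| = 15, so the area is 15/2.
Summing gcd(|Δx|,|Δy|) over the edges gives the boundary count: gcd(7,2) + gcd(10,5) + gcd(3,3) = 1+5+3 = 9.
Pick's theorem gives I = A − B/2 + 1 = 15/2 − 9/2 + 1 = 4, so the closed region contains I + B = 4 + 9 = 13 lattice points.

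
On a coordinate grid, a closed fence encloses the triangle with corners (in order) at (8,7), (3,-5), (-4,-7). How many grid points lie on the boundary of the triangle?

Along each edge there are gcd(|Δx|,|Δy|)+1 lattice points, so counting each shared vertex once the boundary has gcd(5,12) + gcd(7,2) + gcd(12,14) = 1+1+2 = 4.

4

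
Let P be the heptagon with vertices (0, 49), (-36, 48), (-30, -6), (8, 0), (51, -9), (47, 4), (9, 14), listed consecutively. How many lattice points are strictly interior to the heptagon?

The shoelace formula gives twice the area as |(0·48 − (-36)·49) + ((-36)·(-6) − (-30)·48) + ((-30)·0 − 8·(-6)) + (8·(-9) − 51·0) + (51·4 − 47·(-9)) + (47·14 − 9·4) + (9·49 − 0·14)| = 5086, so the area is 2543.
The number of boundary lattice points is Σ gcd(|Δx|,|Δy|) = gcd(36,1) + gcd(6,54) + gcd(38,6) + gcd(43,9) + gcd(4,13) + gcd(38,10) + gcd(9,35) = 1+6+2+1+1+2+1 = 14.
By Pick's theorem A = I + B/2 − 1, so I = 2543 − 14/2 + 1 = 2537.

2537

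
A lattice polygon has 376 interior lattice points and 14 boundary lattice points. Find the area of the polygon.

382

Pick's theorem states A = I + B/2 − 1, so A = 376 + 14/2 − 1 = 382.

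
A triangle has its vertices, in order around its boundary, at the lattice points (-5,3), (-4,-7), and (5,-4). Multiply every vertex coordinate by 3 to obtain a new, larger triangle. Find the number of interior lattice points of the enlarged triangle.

412

The shoelace formula gives twice the area as |((-5)·(-7) − (-4)·3) + ((-4)·(-4) − 5·(-7)) + (5·3 − (-5)·(-4))| = 93, so the area is 93/2.
Along each edge there are gcd(|Δx|,|Δy|)+1 lattice points, so counting each shared vertex once the boundary has gcd(1,10) + gcd(9,3) + gcd(10,7) = 1+3+1 = 5.
Scaling by 3 multiplies the area by 3² = 9 (so the new area is 837/2) and multiplies the boundary lattice-point count by 3, giving 15.
By Pick's theorem, the interior count of the dilated polygon is 837/2 − 15/2 + 1 = 412.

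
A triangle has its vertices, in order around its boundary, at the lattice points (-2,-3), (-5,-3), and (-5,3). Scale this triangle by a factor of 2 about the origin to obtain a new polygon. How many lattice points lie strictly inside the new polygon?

25

The shoelace formula gives twice the area as |[(-2)·(-3) − (-5)·(-3)] + [(-5)·3 − (-5)·(-3)] + [(-5)·(-3) − (-2)·3]| = 18, so the area is 9.
The number of boundary lattice points is Σ gcd(|Δx|,|Δy|) = gcd(3,0) + gcd(0,6) + gcd(3,6) = 3+6+3 = 12.
Scaling by 2 multiplies the area by 2² = 4 (so the new area is 36) and multiplies the boundary lattice-point count by 2, giving 24.
By Pick's theorem, the interior count of the dilated polygon is 36 − 24/2 + 1 = 25.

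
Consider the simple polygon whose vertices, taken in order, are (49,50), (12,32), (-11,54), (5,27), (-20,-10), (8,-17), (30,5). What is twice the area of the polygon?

The shoelace formula gives twice the area as |[49·32 − 12·50] + [12·54 − (-11)·32] + [(-11)·27 − 5·54] + [5·(-10) − (-20)·27] + [(-20)·(-17) − 8·(-10)] + [8·5 − 30·(-17)] + [30·50 − 49·5]| = 4116, so the area is 2058.

4116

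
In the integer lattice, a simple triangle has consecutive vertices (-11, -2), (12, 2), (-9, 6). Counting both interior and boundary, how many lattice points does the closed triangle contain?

By the shoelace formula, twice the signed area is |[(-11)·2 − 12·(-2)] + [12·6 − (-9)·2] + [(-9)·(-2) − (-11)·6]| = 176, so the area is 88.
The number of boundary lattice points is Σ gcd(|Δx|,|Δy|) = gcd(23,4) + gcd(21,4) + gcd(2,8) = 1+1+2 = 4.
Pick's theorem gives I = A − B/2 + 1 = 88 − 4/2 + 1 = 87, so the closed region contains I + B = 87 + 4 = 91 lattice points.

91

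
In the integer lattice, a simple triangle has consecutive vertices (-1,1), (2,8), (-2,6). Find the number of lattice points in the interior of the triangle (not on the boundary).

10

Using the shoelace formula, 2A = |[(-1)·8 − 2·1] + [2·6 − (-2)·8] + [(-2)·1 − (-1)·6]| = 22, so the area is 11.
The number of boundary lattice points is Σ gcd(|Δx|,|Δy|) = gcd(3,7) + gcd(4,2) + gcd(1,5) = 1+2+1 = 4.
Pick's theorem gives I = A − B/2 + 1 = 11 − 4/2 + 1 = 10.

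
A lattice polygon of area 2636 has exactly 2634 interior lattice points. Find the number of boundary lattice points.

Pick's theorem gives A = I + B/2 − 1, so B = 2(A − I + 1) = 2(2636 − 2634 + 1) = 6.

6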